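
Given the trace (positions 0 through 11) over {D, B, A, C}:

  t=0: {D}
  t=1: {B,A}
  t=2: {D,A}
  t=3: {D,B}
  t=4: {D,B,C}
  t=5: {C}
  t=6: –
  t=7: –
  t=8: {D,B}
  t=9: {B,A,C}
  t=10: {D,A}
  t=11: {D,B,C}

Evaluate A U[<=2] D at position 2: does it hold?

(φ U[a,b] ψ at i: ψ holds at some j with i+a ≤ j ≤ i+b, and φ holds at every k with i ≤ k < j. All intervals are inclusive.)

Need some j in [2,4] with D, and A at every k in [2,j-1].
  j=2: D holds; no prefix to check → satisfied.

True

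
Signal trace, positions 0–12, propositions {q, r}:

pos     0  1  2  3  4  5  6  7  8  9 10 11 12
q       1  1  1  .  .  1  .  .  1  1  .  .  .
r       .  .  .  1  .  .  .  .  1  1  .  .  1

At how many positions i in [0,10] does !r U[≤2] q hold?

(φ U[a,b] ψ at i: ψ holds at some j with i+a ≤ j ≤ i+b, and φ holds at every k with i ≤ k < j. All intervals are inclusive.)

9

Evaluate at each i in [0,10]:
  i=0: ✓ (rhs at j=0)
  i=1: ✓ (rhs at j=1)
  i=2: ✓ (rhs at j=2)
  i=3: ✗ (lhs fails at k=3 before rhs at j=5)
  i=4: ✓ (rhs at j=5; lhs holds on [4,4])
  i=5: ✓ (rhs at j=5)
  i=6: ✓ (rhs at j=8; lhs holds on [6,7])
  i=7: ✓ (rhs at j=8; lhs holds on [7,7])
  i=8: ✓ (rhs at j=8)
  i=9: ✓ (rhs at j=9)
  i=10: ✗ (no rhs in [10,12])
Positions where it holds: {0, 1, 2, 4, 5, 6, 7, 8, 9} → 9.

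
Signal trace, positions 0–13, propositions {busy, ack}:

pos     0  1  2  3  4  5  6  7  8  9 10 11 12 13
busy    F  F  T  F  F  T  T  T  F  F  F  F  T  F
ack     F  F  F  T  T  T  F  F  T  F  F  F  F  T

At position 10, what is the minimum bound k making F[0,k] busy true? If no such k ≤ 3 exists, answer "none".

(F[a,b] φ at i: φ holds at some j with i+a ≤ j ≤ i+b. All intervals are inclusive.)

2

Scan j = 10,11,… for busy:
  j=10: fails
  j=11: fails
  j=12: holds
First hit at j=12, so smallest k = 12-10 = 2.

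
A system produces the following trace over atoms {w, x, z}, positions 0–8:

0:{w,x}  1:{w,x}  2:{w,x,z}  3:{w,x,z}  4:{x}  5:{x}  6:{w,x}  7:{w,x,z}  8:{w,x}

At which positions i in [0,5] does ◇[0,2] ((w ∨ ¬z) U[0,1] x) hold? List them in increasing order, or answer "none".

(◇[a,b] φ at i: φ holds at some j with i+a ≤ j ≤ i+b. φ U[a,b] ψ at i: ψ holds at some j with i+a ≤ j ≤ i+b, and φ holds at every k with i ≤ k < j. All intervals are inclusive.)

Evaluate at each i in [0,5]:
  i=0: ✓ (witness j=0)
  i=1: ✓ (witness j=1)
  i=2: ✓ (witness j=2)
  i=3: ✓ (witness j=3)
  i=4: ✓ (witness j=4)
  i=5: ✓ (witness j=5)

0, 1, 2, 3, 4, 5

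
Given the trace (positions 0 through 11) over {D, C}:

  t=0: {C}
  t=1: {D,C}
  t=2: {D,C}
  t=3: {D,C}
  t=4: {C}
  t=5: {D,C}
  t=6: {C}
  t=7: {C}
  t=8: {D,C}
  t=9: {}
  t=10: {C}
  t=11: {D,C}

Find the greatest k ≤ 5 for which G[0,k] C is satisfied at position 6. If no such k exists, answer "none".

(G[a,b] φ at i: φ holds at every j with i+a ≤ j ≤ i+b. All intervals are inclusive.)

C must hold from j=6 onward; find where it first fails.
  j=6: holds
  j=7: holds
  j=8: holds
  j=9: fails
Holds on [6,8], so largest k = 2.

2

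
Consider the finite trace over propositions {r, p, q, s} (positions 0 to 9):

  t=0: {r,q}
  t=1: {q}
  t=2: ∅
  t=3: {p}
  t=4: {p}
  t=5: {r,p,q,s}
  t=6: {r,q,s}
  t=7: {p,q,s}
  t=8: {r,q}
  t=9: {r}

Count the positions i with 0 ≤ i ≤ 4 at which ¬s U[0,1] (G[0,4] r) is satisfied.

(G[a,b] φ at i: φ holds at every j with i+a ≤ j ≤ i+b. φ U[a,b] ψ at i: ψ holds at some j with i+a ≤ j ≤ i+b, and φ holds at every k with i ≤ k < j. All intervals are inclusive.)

Evaluate at each i in [0,4]:
  i=0: ✗ (no rhs in [0,1])
  i=1: ✗ (no rhs in [1,2])
  i=2: ✗ (no rhs in [2,3])
  i=3: ✗ (no rhs in [3,4])
  i=4: ✗ (no rhs in [4,5])
Positions where it holds: {} → 0.

0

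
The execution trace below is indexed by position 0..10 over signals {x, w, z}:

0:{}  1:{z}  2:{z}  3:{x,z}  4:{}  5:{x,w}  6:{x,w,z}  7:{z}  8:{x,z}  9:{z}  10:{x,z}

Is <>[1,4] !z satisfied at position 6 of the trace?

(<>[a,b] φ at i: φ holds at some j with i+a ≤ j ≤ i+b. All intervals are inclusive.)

No

Check !z at each j in [7,10]:
  j=7: false
  j=8: false
  j=9: false
  j=10: false
No position in the window satisfies it → formula fails.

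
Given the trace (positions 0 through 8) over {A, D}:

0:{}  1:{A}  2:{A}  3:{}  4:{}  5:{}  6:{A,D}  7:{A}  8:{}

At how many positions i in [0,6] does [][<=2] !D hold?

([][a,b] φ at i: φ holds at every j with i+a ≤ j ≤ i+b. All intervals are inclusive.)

4

Evaluate at each i in [0,6]:
  i=0: ✓ (all of [0,2])
  i=1: ✓ (all of [1,3])
  i=2: ✓ (all of [2,4])
  i=3: ✓ (all of [3,5])
  i=4: ✗ (fails at j=6)
  i=5: ✗ (fails at j=6)
  i=6: ✗ (fails at j=6)
Positions where it holds: {0, 1, 2, 3} → 4.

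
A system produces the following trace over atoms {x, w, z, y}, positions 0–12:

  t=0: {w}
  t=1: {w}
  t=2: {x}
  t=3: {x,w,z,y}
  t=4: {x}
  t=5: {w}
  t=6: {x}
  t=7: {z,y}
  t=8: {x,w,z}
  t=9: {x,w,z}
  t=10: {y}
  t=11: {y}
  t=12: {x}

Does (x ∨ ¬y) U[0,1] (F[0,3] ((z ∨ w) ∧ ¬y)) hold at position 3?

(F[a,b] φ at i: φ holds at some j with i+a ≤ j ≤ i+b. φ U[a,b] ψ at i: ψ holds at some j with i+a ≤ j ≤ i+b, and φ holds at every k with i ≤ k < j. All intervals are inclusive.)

True

Need some j in [3,4] with F[0,3] ((z ∨ w) ∧ ¬y), and (x ∨ ¬y) at every k in [3,j-1].
  j=3: F[0,3] ((z ∨ w) ∧ ¬y) holds; no prefix to check → satisfied.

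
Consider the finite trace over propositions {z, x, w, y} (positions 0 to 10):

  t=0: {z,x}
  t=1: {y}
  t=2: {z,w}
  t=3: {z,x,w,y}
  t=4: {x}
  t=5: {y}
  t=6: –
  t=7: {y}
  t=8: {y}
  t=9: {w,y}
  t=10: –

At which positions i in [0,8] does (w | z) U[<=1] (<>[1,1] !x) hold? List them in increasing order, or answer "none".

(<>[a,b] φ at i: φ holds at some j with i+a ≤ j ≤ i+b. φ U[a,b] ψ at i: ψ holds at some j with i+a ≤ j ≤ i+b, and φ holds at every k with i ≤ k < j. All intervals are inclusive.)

Evaluate at each i in [0,8]:
  i=0: ✓ (rhs at j=0)
  i=1: ✓ (rhs at j=1)
  i=2: ✗ (no rhs in [2,3])
  i=3: ✓ (rhs at j=4; lhs holds on [3,3])
  i=4: ✓ (rhs at j=4)
  i=5: ✓ (rhs at j=5)
  i=6: ✓ (rhs at j=6)
  i=7: ✓ (rhs at j=7)
  i=8: ✓ (rhs at j=8)

0, 1, 3, 4, 5, 6, 7, 8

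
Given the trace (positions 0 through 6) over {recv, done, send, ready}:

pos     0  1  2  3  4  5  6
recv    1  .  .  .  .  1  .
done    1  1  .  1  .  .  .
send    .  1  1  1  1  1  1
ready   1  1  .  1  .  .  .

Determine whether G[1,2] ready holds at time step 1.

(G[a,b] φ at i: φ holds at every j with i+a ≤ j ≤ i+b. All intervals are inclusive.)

Check ready at every j in [2,3]:
  j=2: false
  j=3: true
Fails at j=2 → formula fails.

Does not hold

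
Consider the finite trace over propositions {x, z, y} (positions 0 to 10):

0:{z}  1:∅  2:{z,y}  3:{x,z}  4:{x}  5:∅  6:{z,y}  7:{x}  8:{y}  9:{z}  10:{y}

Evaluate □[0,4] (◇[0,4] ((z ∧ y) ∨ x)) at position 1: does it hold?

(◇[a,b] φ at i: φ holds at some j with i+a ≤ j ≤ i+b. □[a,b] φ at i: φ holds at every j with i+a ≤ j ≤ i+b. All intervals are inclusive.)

Yes

Check ◇[0,4] ((z ∧ y) ∨ x) at every j in [1,5]:
  j=1: holds (witness at 2)
  j=2: holds (witness at 2)
  j=3: holds (witness at 3)
  j=4: holds (witness at 4)
  j=5: holds (witness at 6)
All positions satisfy it → formula holds.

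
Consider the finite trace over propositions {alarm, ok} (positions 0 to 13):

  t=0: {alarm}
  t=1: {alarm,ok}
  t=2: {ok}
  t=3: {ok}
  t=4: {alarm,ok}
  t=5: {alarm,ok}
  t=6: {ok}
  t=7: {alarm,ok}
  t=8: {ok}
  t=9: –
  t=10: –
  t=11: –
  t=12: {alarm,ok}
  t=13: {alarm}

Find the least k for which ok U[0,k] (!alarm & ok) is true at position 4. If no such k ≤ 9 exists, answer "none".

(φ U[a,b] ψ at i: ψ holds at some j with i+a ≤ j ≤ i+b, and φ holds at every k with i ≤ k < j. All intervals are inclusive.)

Need earliest j ≥ 4 with (!alarm & ok), and ok at every k in [4,j-1].
  j=4: rhs fails.
  j=5: rhs fails.
  j=6: rhs holds; lhs holds on [4,5]. k = 2.

2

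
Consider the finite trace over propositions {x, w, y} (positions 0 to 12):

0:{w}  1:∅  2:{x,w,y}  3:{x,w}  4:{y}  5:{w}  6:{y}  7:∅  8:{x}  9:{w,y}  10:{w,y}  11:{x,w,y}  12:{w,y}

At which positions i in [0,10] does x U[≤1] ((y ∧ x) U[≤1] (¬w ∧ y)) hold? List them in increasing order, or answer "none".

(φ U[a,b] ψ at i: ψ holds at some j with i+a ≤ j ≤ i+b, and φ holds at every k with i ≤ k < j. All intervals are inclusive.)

3, 4, 6

Evaluate at each i in [0,10]:
  i=0: ✗ (no rhs in [0,1])
  i=1: ✗ (no rhs in [1,2])
  i=2: ✗ (no rhs in [2,3])
  i=3: ✓ (rhs at j=4; lhs holds on [3,3])
  i=4: ✓ (rhs at j=4)
  i=5: ✗ (lhs fails at k=5 before rhs at j=6)
  i=6: ✓ (rhs at j=6)
  i=7: ✗ (no rhs in [7,8])
  i=8: ✗ (no rhs in [8,9])
  i=9: ✗ (no rhs in [9,10])
  i=10: ✗ (no rhs in [10,11])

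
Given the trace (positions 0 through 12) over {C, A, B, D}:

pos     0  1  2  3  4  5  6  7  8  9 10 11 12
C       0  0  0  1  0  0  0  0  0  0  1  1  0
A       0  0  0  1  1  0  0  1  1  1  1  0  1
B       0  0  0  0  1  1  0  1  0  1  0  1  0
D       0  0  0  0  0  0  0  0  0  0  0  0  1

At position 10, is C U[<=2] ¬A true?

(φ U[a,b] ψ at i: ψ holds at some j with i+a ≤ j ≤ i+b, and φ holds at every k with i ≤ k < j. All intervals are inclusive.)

Holds

Need some j in [10,12] with ¬A, and C at every k in [10,j-1].
  j=10: ¬A false.
  j=11: ¬A holds; C holds at every k in [10,10] → satisfied.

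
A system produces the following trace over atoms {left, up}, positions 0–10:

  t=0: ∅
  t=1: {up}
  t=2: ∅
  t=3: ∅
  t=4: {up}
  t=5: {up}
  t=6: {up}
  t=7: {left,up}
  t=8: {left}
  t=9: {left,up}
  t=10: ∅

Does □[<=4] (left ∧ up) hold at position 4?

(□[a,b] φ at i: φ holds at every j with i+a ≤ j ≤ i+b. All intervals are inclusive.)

Check (left ∧ up) at every j in [4,8]:
  j=4: false
  j=5: false
  j=6: false
  j=7: true
  j=8: false
Fails at j=4 → formula fails.

No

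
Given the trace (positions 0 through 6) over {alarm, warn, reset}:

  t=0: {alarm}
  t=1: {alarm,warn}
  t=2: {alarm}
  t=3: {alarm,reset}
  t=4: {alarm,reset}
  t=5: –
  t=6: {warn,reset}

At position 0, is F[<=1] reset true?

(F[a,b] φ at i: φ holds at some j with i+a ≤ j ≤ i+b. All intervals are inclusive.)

False

Check reset at each j in [0,1]:
  j=0: false
  j=1: false
No position in the window satisfies it → formula fails.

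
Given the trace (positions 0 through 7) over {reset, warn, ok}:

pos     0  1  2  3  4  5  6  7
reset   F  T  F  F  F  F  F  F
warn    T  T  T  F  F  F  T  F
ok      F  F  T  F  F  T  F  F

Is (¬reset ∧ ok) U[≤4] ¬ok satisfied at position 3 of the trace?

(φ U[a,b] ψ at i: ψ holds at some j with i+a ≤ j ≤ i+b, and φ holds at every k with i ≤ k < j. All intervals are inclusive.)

True

Need some j in [3,7] with ¬ok, and (¬reset ∧ ok) at every k in [3,j-1].
  j=3: ¬ok holds; no prefix to check → satisfied.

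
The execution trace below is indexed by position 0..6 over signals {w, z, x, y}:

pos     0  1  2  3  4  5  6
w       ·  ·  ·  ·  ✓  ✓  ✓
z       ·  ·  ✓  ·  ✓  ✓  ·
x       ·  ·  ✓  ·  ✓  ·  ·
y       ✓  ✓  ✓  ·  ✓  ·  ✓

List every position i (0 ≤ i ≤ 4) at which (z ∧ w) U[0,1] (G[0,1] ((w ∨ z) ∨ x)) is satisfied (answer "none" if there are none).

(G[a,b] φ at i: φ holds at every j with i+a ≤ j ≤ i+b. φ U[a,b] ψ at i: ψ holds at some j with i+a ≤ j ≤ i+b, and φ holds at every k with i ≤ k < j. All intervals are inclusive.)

Evaluate at each i in [0,4]:
  i=0: ✗ (no rhs in [0,1])
  i=1: ✗ (no rhs in [1,2])
  i=2: ✗ (no rhs in [2,3])
  i=3: ✗ (lhs fails at k=3 before rhs at j=4)
  i=4: ✓ (rhs at j=4)

4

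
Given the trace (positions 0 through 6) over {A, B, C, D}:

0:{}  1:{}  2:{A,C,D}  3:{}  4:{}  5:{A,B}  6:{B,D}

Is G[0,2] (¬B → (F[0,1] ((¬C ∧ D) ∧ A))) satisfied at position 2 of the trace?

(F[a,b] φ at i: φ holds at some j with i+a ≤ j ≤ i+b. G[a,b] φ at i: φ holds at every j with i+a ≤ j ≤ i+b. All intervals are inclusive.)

Check (¬B → (F[0,1] ((¬C ∧ D) ∧ A))) at every j in [2,4]:
  j=2: antecedent true; consequent fails (none in [2,3]) → ✗
  j=3: antecedent true; consequent fails (none in [3,4]) → ✗
  j=4: antecedent true; consequent fails (none in [4,5]) → ✗
Fails at j=2 → formula fails.

No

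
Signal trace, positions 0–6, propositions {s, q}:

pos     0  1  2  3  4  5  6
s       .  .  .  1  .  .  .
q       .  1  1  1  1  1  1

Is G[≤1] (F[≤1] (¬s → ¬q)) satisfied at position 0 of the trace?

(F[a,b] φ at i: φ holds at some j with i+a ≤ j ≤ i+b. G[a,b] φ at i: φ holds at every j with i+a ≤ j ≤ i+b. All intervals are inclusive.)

False

Check F[≤1] (¬s → ¬q) at every j in [0,1]:
  j=0: holds (witness at 0)
  j=1: fails (none in [1,2])
Fails at j=1 → formula fails.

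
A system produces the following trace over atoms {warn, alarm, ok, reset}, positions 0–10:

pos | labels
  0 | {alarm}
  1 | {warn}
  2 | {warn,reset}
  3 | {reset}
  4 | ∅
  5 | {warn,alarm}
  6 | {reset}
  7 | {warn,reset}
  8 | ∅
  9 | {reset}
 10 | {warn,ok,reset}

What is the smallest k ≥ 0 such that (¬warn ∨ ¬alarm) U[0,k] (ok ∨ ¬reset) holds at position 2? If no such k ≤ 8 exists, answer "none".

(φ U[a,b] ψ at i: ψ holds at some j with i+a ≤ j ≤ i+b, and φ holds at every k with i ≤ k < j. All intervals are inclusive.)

Need earliest j ≥ 2 with (ok ∨ ¬reset), and (¬warn ∨ ¬alarm) at every k in [2,j-1].
  j=2: rhs fails.
  j=3: rhs fails.
  j=4: rhs holds; lhs holds on [2,3]. k = 2.

2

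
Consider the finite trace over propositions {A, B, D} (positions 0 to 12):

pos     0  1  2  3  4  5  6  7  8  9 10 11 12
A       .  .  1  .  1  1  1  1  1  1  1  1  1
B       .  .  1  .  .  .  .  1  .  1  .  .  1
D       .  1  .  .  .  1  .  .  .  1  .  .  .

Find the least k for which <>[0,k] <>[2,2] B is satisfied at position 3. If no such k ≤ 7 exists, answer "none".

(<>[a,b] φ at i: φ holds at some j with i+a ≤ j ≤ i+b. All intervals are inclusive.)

2

Scan j = 3,4,… for <>[2,2] B:
  j=3: fails
  j=4: fails
  j=5: holds
First hit at j=5, so smallest k = 5-3 = 2.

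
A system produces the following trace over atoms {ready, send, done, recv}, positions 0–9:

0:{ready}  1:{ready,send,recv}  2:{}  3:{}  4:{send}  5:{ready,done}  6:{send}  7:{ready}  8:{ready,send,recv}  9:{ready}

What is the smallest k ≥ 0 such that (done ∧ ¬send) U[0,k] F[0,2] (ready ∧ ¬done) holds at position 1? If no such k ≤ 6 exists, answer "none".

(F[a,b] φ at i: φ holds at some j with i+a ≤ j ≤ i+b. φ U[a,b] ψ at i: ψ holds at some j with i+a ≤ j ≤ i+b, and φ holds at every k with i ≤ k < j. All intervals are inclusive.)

0

Need earliest j ≥ 1 with F[0,2] (ready ∧ ¬done), and (done ∧ ¬send) at every k in [1,j-1].
  j=1: rhs holds (empty prefix). k = 0.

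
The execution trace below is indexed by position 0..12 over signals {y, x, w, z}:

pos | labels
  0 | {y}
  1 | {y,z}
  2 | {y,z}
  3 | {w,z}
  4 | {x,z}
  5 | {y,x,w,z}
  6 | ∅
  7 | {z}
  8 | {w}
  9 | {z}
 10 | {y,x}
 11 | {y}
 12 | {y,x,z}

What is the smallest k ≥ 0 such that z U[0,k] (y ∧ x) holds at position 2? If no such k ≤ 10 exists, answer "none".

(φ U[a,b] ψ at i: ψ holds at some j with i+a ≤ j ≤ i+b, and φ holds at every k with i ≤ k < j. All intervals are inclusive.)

Need earliest j ≥ 2 with (y ∧ x), and z at every k in [2,j-1].
  j=2: rhs fails.
  j=3: rhs fails.
  j=4: rhs fails.
  j=5: rhs holds; lhs holds on [2,4]. k = 3.

3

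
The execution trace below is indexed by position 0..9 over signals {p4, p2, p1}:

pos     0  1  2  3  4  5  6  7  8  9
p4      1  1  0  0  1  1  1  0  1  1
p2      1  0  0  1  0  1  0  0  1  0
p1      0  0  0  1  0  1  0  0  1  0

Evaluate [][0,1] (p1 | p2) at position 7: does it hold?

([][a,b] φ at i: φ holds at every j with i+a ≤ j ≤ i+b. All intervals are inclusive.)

Check (p1 | p2) at every j in [7,8]:
  j=7: false
  j=8: true
Fails at j=7 → formula fails.

Does not hold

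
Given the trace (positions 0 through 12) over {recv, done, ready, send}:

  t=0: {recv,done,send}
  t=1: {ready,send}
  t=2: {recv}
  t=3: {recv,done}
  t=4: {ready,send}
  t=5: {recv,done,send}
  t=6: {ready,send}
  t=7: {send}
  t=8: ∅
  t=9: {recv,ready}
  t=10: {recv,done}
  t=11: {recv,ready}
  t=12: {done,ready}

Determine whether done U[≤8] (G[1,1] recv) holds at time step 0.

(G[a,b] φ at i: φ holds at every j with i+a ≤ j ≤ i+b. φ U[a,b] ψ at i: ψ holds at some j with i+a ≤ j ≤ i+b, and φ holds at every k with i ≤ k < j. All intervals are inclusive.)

True

Need some j in [0,8] with G[1,1] recv, and done at every k in [0,j-1].
  j=0: G[1,1] recv — fails at 1.
  j=1: G[1,1] recv holds; done holds at every k in [0,0] → satisfied.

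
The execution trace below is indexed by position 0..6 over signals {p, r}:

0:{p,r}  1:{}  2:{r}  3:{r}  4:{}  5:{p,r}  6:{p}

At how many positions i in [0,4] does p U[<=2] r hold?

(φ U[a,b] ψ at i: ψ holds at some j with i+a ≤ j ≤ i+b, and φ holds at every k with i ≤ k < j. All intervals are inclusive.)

3

Evaluate at each i in [0,4]:
  i=0: ✓ (rhs at j=0)
  i=1: ✗ (lhs fails at k=1 before rhs at j=2)
  i=2: ✓ (rhs at j=2)
  i=3: ✓ (rhs at j=3)
  i=4: ✗ (lhs fails at k=4 before rhs at j=5)
Positions where it holds: {0, 2, 3} → 3.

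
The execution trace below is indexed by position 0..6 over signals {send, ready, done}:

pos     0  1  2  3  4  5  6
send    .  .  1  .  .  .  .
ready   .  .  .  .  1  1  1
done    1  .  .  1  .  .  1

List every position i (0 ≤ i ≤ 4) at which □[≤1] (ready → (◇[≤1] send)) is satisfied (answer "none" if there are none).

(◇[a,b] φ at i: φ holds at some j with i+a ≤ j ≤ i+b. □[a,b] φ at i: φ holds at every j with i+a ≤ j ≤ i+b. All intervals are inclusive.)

Evaluate at each i in [0,4]:
  i=0: ✓ (all of [0,1])
  i=1: ✓ (all of [1,2])
  i=2: ✓ (all of [2,3])
  i=3: ✗ (fails at j=4)
  i=4: ✗ (fails at j=4)

0, 1, 2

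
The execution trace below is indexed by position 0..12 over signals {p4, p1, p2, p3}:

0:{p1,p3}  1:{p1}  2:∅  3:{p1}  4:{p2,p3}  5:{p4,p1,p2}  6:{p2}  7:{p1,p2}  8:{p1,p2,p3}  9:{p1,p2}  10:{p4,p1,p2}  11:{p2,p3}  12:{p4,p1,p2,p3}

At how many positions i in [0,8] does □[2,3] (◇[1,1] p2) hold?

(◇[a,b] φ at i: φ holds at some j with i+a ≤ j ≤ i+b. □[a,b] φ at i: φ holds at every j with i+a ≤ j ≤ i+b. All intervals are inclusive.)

Evaluate at each i in [0,8]:
  i=0: ✗ (fails at j=2)
  i=1: ✓ (all of [3,4])
  i=2: ✓ (all of [4,5])
  i=3: ✓ (all of [5,6])
  i=4: ✓ (all of [6,7])
  i=5: ✓ (all of [7,8])
  i=6: ✓ (all of [8,9])
  i=7: ✓ (all of [9,10])
  i=8: ✓ (all of [10,11])
Positions where it holds: {1, 2, 3, 4, 5, 6, 7, 8} → 8.

8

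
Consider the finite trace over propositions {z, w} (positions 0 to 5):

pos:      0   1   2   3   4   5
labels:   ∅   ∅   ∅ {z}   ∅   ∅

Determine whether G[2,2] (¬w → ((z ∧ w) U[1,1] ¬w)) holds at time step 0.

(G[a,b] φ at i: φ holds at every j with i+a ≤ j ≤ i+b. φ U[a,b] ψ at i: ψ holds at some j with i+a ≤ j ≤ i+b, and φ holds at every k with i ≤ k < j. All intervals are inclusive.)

Check (¬w → ((z ∧ w) U[1,1] ¬w)) at every j in [2,2]:
  j=2: antecedent true; consequent fails → ✗
Fails at j=2 → formula fails.

Does not hold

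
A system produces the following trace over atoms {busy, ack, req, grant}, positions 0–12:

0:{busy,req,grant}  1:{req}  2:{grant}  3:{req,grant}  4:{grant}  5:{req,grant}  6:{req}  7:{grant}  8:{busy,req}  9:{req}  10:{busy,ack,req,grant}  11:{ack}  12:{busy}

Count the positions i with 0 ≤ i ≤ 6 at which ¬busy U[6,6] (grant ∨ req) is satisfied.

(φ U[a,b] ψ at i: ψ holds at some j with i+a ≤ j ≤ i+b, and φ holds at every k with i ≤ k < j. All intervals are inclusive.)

Evaluate at each i in [0,6]:
  i=0: ✗ (lhs fails at k=0 before rhs at j=6)
  i=1: ✓ (rhs at j=7; lhs holds on [1,6])
  i=2: ✓ (rhs at j=8; lhs holds on [2,7])
  i=3: ✗ (lhs fails at k=8 before rhs at j=9)
  i=4: ✗ (lhs fails at k=8 before rhs at j=10)
  i=5: ✗ (no rhs in [11,11])
  i=6: ✗ (no rhs in [12,12])
Positions where it holds: {1, 2} → 2.

2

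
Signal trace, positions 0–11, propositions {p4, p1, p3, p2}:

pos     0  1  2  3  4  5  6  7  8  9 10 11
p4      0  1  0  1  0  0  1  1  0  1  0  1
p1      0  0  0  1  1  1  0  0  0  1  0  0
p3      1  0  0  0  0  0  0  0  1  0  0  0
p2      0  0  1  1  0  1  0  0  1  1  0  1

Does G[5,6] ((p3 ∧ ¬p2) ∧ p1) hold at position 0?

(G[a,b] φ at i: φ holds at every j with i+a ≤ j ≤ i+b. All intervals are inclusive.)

False

Check ((p3 ∧ ¬p2) ∧ p1) at every j in [5,6]:
  j=5: false
  j=6: false
Fails at j=5 → formula fails.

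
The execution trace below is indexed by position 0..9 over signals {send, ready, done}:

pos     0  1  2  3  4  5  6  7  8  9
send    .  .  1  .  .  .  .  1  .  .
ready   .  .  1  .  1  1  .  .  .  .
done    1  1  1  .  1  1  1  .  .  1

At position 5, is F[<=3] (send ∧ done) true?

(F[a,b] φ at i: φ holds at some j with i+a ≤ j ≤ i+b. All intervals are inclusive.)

False

Check (send ∧ done) at each j in [5,8]:
  j=5: false
  j=6: false
  j=7: false
  j=8: false
No position in the window satisfies it → formula fails.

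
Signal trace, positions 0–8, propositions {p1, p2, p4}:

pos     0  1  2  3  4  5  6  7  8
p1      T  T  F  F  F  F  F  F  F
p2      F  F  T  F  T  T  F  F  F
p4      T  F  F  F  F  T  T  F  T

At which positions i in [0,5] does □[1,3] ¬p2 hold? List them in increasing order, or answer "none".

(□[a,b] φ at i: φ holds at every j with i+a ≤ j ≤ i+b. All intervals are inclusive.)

5

Evaluate at each i in [0,5]:
  i=0: ✗ (fails at j=2)
  i=1: ✗ (fails at j=2)
  i=2: ✗ (fails at j=4)
  i=3: ✗ (fails at j=4)
  i=4: ✗ (fails at j=5)
  i=5: ✓ (all of [6,8])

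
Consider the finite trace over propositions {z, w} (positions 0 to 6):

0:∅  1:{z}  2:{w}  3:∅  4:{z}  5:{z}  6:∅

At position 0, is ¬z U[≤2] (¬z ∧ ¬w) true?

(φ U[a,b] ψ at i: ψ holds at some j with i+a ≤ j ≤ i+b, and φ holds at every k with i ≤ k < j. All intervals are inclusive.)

Need some j in [0,2] with (¬z ∧ ¬w), and ¬z at every k in [0,j-1].
  j=0: (¬z ∧ ¬w) holds; no prefix to check → satisfied.

Yes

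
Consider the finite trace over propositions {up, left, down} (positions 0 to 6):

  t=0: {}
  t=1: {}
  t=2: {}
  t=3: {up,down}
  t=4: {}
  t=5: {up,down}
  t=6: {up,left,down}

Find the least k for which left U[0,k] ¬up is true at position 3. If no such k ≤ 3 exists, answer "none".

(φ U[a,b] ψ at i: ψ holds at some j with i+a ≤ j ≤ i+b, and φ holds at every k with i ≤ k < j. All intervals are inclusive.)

none

Need earliest j ≥ 3 with ¬up, and left at every k in [3,j-1].
  j=3: rhs fails.
  j=4: rhs holds but lhs fails at k=3.
  j=5: rhs fails.
  j=6: rhs fails.
No witness within the range → none.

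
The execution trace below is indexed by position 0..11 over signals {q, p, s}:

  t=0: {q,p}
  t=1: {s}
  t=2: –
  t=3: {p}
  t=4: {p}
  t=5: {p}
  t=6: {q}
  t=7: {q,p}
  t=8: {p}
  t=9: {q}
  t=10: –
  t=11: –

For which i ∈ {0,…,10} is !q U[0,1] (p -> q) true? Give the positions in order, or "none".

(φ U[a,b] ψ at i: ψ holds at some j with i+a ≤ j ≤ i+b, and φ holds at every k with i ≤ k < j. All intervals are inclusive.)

Evaluate at each i in [0,10]:
  i=0: ✓ (rhs at j=0)
  i=1: ✓ (rhs at j=1)
  i=2: ✓ (rhs at j=2)
  i=3: ✗ (no rhs in [3,4])
  i=4: ✗ (no rhs in [4,5])
  i=5: ✓ (rhs at j=6; lhs holds on [5,5])
  i=6: ✓ (rhs at j=6)
  i=7: ✓ (rhs at j=7)
  i=8: ✓ (rhs at j=9; lhs holds on [8,8])
  i=9: ✓ (rhs at j=9)
  i=10: ✓ (rhs at j=10)

0, 1, 2, 5, 6, 7, 8, 9, 10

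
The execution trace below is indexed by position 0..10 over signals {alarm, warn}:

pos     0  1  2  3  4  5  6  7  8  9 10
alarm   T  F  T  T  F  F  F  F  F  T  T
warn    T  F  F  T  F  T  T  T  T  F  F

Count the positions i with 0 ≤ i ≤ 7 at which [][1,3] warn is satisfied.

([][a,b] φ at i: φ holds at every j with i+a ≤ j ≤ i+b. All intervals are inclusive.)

2

Evaluate at each i in [0,7]:
  i=0: ✗ (fails at j=1)
  i=1: ✗ (fails at j=2)
  i=2: ✗ (fails at j=4)
  i=3: ✗ (fails at j=4)
  i=4: ✓ (all of [5,7])
  i=5: ✓ (all of [6,8])
  i=6: ✗ (fails at j=9)
  i=7: ✗ (fails at j=9)
Positions where it holds: {4, 5} → 2.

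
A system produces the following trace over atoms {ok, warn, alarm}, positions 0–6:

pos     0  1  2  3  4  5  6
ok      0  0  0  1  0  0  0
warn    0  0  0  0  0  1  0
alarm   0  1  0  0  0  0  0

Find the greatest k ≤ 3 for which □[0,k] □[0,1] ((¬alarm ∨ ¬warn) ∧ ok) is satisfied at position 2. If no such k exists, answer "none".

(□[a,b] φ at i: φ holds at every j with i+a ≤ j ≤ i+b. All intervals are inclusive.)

none

□[0,1] ((¬alarm ∨ ¬warn) ∧ ok) must hold from j=2 onward; find where it first fails.
  j=2: fails → no k works.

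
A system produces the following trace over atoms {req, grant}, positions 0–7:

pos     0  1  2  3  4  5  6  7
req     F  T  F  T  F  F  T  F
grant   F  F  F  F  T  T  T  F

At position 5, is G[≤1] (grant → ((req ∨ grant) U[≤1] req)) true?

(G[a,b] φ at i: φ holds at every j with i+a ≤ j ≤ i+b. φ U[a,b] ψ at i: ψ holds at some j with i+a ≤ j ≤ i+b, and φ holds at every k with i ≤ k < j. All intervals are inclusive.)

Check (grant → ((req ∨ grant) U[≤1] req)) at every j in [5,6]:
  j=5: antecedent true; consequent holds → ✓
  j=6: antecedent true; consequent holds → ✓
All positions satisfy it → formula holds.

Yes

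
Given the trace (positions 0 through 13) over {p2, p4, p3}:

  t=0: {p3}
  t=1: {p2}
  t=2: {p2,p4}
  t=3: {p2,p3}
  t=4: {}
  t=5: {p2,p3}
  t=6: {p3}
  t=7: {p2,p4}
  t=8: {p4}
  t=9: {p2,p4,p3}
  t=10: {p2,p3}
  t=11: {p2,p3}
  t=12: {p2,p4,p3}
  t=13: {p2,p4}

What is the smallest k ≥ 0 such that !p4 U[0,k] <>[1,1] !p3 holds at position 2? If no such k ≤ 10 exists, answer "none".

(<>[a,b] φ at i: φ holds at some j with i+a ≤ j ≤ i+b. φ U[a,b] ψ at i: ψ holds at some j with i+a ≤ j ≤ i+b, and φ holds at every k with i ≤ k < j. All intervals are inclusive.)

Need earliest j ≥ 2 with <>[1,1] !p3, and !p4 at every k in [2,j-1].
  j=2: rhs fails.
  j=3: rhs holds but lhs fails at k=2.
  j=4: rhs fails.
  j=5: rhs fails.
  j=6: rhs holds but lhs fails at k=2.
  j=7: rhs holds but lhs fails at k=2.
  j=8: rhs fails.
  j=9: rhs fails.
  j=10: rhs fails.
  j=11: rhs fails.
  j=12: rhs holds but lhs fails at k=2.
No witness within the range → none.

none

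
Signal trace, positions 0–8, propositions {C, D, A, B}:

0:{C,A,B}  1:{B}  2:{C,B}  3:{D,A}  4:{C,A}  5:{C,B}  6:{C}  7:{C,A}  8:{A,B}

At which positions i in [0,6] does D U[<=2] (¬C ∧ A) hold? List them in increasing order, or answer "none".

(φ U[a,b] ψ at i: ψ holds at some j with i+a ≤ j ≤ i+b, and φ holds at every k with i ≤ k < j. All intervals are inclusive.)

3

Evaluate at each i in [0,6]:
  i=0: ✗ (no rhs in [0,2])
  i=1: ✗ (lhs fails at k=1 before rhs at j=3)
  i=2: ✗ (lhs fails at k=2 before rhs at j=3)
  i=3: ✓ (rhs at j=3)
  i=4: ✗ (no rhs in [4,6])
  i=5: ✗ (no rhs in [5,7])
  i=6: ✗ (lhs fails at k=6 before rhs at j=8)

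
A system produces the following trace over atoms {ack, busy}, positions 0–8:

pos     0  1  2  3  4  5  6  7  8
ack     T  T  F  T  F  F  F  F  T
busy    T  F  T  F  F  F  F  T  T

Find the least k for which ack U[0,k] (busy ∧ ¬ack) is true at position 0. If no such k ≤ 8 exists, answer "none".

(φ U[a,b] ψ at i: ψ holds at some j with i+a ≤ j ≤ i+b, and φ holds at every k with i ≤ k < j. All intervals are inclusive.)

Need earliest j ≥ 0 with (busy ∧ ¬ack), and ack at every k in [0,j-1].
  j=0: rhs fails.
  j=1: rhs fails.
  j=2: rhs holds; lhs holds on [0,1]. k = 2.

2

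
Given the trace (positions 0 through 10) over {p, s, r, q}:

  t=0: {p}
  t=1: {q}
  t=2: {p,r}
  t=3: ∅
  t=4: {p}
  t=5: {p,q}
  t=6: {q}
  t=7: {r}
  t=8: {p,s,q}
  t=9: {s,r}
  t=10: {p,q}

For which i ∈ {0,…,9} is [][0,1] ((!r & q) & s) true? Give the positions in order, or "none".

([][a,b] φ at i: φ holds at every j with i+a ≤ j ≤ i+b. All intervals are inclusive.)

none

Evaluate at each i in [0,9]:
  i=0: ✗ (fails at j=0)
  i=1: ✗ (fails at j=1)
  i=2: ✗ (fails at j=2)
  i=3: ✗ (fails at j=3)
  i=4: ✗ (fails at j=4)
  i=5: ✗ (fails at j=5)
  i=6: ✗ (fails at j=6)
  i=7: ✗ (fails at j=7)
  i=8: ✗ (fails at j=9)
  i=9: ✗ (fails at j=9)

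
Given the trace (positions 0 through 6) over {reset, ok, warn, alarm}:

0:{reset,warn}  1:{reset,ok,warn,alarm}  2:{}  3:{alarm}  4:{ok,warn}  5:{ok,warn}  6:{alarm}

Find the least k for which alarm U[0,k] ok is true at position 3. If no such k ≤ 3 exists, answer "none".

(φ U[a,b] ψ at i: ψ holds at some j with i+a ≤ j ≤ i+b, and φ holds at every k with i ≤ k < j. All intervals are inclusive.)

Need earliest j ≥ 3 with ok, and alarm at every k in [3,j-1].
  j=3: rhs fails.
  j=4: rhs holds; lhs holds on [3,3]. k = 1.

1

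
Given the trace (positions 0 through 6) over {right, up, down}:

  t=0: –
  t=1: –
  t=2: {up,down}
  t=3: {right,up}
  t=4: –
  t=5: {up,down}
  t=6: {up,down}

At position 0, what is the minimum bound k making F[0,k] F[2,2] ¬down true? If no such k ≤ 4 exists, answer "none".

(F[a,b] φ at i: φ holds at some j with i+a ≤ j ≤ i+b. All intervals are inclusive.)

1

Scan j = 0,1,… for F[2,2] ¬down:
  j=0: fails
  j=1: holds
First hit at j=1, so smallest k = 1-0 = 1.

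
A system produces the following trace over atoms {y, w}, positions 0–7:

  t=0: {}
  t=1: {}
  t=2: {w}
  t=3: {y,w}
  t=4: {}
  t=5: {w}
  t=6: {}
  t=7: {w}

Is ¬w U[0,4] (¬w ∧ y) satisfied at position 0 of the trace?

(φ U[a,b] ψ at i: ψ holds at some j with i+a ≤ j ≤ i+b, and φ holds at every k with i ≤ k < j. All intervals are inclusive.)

False

Need some j in [0,4] with (¬w ∧ y), and ¬w at every k in [0,j-1].
  j=0: (¬w ∧ y) false.
  j=1: (¬w ∧ y) false.
  j=2: (¬w ∧ y) false.
  j=3: (¬w ∧ y) false.
  j=4: (¬w ∧ y) false.
No j in the window works → until fails.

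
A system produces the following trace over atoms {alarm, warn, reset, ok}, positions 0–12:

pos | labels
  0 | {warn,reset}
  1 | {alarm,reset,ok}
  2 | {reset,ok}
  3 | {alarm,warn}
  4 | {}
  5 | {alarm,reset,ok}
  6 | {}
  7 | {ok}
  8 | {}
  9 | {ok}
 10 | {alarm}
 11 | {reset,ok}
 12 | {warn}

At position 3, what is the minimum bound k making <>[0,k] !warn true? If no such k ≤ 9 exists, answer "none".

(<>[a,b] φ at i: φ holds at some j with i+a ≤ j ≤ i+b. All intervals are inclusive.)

1

Scan j = 3,4,… for !warn:
  j=3: fails
  j=4: holds
First hit at j=4, so smallest k = 4-3 = 1.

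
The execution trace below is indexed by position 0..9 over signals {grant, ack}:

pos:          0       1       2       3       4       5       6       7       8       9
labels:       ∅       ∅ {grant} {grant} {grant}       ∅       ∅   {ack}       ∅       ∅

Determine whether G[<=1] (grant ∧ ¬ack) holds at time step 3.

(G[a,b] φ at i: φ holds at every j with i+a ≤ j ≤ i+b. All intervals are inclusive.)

Check (grant ∧ ¬ack) at every j in [3,4]:
  j=3: true
  j=4: true
All positions satisfy it → formula holds.

Yes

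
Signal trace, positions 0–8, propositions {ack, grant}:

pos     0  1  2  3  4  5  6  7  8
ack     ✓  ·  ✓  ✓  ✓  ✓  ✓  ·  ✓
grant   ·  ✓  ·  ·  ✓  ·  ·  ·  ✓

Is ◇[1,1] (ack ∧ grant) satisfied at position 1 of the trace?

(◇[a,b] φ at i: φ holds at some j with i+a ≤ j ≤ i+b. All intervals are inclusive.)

Check (ack ∧ grant) at each j in [2,2]:
  j=2: false
No position in the window satisfies it → formula fails.

False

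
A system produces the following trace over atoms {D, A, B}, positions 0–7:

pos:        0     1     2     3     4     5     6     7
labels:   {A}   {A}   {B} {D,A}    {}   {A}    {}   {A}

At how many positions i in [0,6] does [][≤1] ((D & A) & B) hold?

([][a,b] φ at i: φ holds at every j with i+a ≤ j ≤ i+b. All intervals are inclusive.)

Evaluate at each i in [0,6]:
  i=0: ✗ (fails at j=0)
  i=1: ✗ (fails at j=1)
  i=2: ✗ (fails at j=2)
  i=3: ✗ (fails at j=3)
  i=4: ✗ (fails at j=4)
  i=5: ✗ (fails at j=5)
  i=6: ✗ (fails at j=6)
Positions where it holds: {} → 0.

0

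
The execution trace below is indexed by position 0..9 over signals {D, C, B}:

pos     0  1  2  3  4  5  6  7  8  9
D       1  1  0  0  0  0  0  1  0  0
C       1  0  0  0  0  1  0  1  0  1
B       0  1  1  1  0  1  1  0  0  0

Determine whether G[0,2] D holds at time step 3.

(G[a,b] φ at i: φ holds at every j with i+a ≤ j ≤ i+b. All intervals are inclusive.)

Check D at every j in [3,5]:
  j=3: false
  j=4: false
  j=5: false
Fails at j=3 → formula fails.

No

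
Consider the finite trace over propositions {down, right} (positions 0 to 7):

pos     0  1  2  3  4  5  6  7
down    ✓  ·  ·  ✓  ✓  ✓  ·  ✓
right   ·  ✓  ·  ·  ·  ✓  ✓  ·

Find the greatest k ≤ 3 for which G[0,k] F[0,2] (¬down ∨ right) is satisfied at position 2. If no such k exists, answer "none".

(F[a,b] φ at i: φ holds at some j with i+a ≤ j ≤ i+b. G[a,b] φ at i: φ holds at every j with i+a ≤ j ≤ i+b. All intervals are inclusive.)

F[0,2] (¬down ∨ right) must hold from j=2 onward; find where it first fails.
  j=2: holds
  j=3: holds
  j=4: holds
  j=5: holds
Holds through j=5; largest k = 3.

3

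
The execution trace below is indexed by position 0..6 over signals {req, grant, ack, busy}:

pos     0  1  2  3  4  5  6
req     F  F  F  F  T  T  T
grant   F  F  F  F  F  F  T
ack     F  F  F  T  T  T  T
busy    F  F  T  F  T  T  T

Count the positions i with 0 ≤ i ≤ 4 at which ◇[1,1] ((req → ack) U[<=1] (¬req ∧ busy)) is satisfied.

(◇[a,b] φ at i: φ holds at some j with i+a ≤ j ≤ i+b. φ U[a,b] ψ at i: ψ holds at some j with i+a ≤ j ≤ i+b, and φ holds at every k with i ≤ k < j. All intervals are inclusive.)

2

Evaluate at each i in [0,4]:
  i=0: ✓ (witness j=1)
  i=1: ✓ (witness j=2)
  i=2: ✗ (none in [3,3])
  i=3: ✗ (none in [4,4])
  i=4: ✗ (none in [5,5])
Positions where it holds: {0, 1} → 2.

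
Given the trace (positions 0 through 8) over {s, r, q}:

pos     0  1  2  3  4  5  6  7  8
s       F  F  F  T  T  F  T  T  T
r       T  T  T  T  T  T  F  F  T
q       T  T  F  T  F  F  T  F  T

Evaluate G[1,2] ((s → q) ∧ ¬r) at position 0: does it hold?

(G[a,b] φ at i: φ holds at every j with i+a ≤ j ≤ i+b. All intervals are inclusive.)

Check ((s → q) ∧ ¬r) at every j in [1,2]:
  j=1: false
  j=2: false
Fails at j=1 → formula fails.

False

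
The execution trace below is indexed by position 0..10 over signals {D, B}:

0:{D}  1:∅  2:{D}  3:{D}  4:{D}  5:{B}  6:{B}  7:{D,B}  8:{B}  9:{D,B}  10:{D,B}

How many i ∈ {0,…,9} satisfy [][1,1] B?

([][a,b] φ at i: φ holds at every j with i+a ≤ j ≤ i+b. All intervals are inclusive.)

Evaluate at each i in [0,9]:
  i=0: ✗ (fails at j=1)
  i=1: ✗ (fails at j=2)
  i=2: ✗ (fails at j=3)
  i=3: ✗ (fails at j=4)
  i=4: ✓ (all of [5,5])
  i=5: ✓ (all of [6,6])
  i=6: ✓ (all of [7,7])
  i=7: ✓ (all of [8,8])
  i=8: ✓ (all of [9,9])
  i=9: ✓ (all of [10,10])
Positions where it holds: {4, 5, 6, 7, 8, 9} → 6.

6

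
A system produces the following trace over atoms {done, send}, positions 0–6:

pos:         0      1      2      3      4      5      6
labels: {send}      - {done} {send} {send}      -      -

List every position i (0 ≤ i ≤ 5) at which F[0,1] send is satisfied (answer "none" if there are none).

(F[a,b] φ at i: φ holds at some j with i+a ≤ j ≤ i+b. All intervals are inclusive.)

Evaluate at each i in [0,5]:
  i=0: ✓ (witness j=0)
  i=1: ✗ (none in [1,2])
  i=2: ✓ (witness j=3)
  i=3: ✓ (witness j=3)
  i=4: ✓ (witness j=4)
  i=5: ✗ (none in [5,6])

0, 2, 3, 4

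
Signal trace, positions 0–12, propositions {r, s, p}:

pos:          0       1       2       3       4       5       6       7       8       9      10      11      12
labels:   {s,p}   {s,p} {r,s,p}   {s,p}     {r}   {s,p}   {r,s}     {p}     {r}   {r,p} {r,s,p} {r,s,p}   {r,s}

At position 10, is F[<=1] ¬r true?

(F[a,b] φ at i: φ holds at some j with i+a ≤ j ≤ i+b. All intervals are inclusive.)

No

Check ¬r at each j in [10,11]:
  j=10: false
  j=11: false
No position in the window satisfies it → formula fails.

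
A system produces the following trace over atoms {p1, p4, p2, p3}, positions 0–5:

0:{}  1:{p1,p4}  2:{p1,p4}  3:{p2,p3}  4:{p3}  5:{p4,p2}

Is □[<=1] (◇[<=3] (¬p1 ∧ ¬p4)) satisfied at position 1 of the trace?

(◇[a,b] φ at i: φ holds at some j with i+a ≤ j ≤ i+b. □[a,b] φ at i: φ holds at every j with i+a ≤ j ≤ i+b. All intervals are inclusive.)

Check ◇[<=3] (¬p1 ∧ ¬p4) at every j in [1,2]:
  j=1: holds (witness at 3)
  j=2: holds (witness at 3)
All positions satisfy it → formula holds.

True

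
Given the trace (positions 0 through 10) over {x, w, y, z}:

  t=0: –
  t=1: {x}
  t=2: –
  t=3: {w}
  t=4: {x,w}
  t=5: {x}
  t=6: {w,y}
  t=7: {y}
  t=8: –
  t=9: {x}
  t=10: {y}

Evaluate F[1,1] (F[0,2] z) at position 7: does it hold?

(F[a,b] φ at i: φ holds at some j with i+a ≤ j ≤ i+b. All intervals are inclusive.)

No

Check F[0,2] z at each j in [8,8]:
  j=8: fails (none in [8,10])
No position in the window satisfies it → formula fails.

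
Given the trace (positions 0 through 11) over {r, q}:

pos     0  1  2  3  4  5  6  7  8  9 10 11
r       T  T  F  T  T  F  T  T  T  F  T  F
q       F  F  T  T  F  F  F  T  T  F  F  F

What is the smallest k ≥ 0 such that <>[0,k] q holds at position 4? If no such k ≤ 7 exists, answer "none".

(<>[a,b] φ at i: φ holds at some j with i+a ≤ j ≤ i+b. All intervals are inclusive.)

3

Scan j = 4,5,… for q:
  j=4: fails
  j=5: fails
  j=6: fails
  j=7: holds
First hit at j=7, so smallest k = 7-4 = 3.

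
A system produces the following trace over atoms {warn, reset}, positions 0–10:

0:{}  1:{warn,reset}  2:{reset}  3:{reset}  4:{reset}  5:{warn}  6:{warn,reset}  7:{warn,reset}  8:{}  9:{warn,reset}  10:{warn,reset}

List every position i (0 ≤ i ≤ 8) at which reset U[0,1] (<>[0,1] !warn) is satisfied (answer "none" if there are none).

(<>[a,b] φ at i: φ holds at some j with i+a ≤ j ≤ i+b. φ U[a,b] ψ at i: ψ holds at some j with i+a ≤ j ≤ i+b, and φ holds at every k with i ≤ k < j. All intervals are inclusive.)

0, 1, 2, 3, 4, 6, 7, 8

Evaluate at each i in [0,8]:
  i=0: ✓ (rhs at j=0)
  i=1: ✓ (rhs at j=1)
  i=2: ✓ (rhs at j=2)
  i=3: ✓ (rhs at j=3)
  i=4: ✓ (rhs at j=4)
  i=5: ✗ (no rhs in [5,6])
  i=6: ✓ (rhs at j=7; lhs holds on [6,6])
  i=7: ✓ (rhs at j=7)
  i=8: ✓ (rhs at j=8)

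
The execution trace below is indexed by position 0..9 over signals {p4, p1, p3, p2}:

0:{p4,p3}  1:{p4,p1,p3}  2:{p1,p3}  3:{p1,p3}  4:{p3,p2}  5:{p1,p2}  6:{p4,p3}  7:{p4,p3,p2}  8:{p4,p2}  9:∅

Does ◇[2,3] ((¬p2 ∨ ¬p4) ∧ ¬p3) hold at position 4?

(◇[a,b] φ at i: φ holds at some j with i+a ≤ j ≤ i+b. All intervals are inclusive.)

No

Check ((¬p2 ∨ ¬p4) ∧ ¬p3) at each j in [6,7]:
  j=6: false
  j=7: false
No position in the window satisfies it → formula fails.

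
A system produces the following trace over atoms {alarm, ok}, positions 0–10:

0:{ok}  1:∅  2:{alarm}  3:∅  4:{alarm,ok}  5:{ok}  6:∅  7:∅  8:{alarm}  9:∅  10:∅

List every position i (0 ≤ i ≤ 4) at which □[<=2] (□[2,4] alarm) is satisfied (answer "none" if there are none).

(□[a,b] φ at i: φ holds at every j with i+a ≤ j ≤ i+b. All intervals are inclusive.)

none

Evaluate at each i in [0,4]:
  i=0: ✗ (fails at j=0)
  i=1: ✗ (fails at j=1)
  i=2: ✗ (fails at j=2)
  i=3: ✗ (fails at j=3)
  i=4: ✗ (fails at j=4)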